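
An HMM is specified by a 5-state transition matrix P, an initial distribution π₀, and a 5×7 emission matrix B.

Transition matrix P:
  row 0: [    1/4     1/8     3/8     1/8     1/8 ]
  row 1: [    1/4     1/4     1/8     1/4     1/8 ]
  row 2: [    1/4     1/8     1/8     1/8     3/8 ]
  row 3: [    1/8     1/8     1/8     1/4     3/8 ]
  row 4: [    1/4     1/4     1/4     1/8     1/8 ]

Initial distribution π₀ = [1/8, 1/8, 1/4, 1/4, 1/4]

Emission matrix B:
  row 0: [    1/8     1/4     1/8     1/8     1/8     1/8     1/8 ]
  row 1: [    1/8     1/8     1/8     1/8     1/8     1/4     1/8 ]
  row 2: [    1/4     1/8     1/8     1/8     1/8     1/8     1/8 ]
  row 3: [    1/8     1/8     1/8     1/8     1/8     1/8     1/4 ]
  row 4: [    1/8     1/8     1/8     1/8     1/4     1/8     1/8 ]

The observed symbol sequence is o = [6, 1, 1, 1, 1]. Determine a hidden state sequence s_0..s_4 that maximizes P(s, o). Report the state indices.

t=0: δ = [1.562e-02, 1.562e-02, 3.125e-02, 6.250e-02, 3.125e-02]  (obs o_0=6)
t=1: δ = [1.953e-03, 9.766e-04, 9.766e-04, 1.953e-03, 2.930e-03]  ψ = [2, 3, 3, 3, 3]  (obs o_1=1)
t=2: δ = [1.831e-04, 9.155e-05, 9.155e-05, 6.104e-05, 9.155e-05]  ψ = [4, 4, 0, 3, 3]  (obs o_2=1)
t=3: δ = [1.144e-05, 2.861e-06, 8.583e-06, 2.861e-06, 4.292e-06]  ψ = [0, 0, 0, 0, 2]  (obs o_3=1)
t=4: δ = [7.153e-07, 1.788e-07, 5.364e-07, 1.788e-07, 4.023e-07]  ψ = [0, 0, 0, 0, 2]  (obs o_4=1)
backtrack: best end state = 0; path = [3, 4, 0, 0, 0]

path = [3, 4, 0, 0, 0]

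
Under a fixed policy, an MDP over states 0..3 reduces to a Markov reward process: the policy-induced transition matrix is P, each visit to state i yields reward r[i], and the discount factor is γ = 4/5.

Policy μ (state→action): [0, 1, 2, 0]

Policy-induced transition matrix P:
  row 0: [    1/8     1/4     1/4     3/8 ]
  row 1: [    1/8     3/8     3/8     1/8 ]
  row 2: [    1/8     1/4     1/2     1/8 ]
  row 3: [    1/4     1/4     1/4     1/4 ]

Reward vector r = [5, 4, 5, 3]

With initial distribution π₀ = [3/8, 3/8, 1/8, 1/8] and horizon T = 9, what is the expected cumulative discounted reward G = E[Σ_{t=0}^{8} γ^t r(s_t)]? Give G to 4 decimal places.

G = 18.7389

t=0: π = [0.3750, 0.3750, 0.1250, 0.1250], E[r] = 4.3750, γ^t·E[r] = 4.375000, running G = 4.375000
t=1: π = [0.1406, 0.2969, 0.3281, 0.2344], E[r] = 4.2344, γ^t·E[r] = 3.387500, running G = 7.762500
t=2: π = [0.1543, 0.2871, 0.3691, 0.1895], E[r] = 4.3340, γ^t·E[r] = 2.773750, running G = 10.536250
t=3: π = [0.1487, 0.2859, 0.3782, 0.1873], E[r] = 4.3396, γ^t·E[r] = 2.221875, running G = 12.758125
t=4: π = [0.1484, 0.2857, 0.3803, 0.1856], E[r] = 4.3431, γ^t·E[r] = 1.778938, running G = 14.537063
t=5: π = [0.1482, 0.2857, 0.3808, 0.1853], E[r] = 4.3437, γ^t·E[r] = 1.423339, running G = 15.960401
t=6: π = [0.1482, 0.2857, 0.3809, 0.1852], E[r] = 4.3439, γ^t·E[r] = 1.138717, running G = 17.099119
t=7: π = [0.1482, 0.2857, 0.3809, 0.1852], E[r] = 4.3439, γ^t·E[r] = 0.910982, running G = 18.010101
t=8: π = [0.1481, 0.2857, 0.3809, 0.1852], E[r] = 4.3439, γ^t·E[r] = 0.728787, running G = 18.738888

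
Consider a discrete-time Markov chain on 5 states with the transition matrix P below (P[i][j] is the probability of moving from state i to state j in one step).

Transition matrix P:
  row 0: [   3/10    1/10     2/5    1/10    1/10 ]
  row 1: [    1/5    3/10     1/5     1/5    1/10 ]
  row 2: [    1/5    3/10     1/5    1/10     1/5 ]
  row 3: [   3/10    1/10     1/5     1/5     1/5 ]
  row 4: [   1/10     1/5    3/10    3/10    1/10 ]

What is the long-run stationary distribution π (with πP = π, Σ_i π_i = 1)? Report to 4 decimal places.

π = [0.2248, 0.2076, 0.2592, 0.1658, 0.1425]

Balance equations π_j = Σ_i π_i·P[i][j]:
  π_0 = 3/10·π_0 + 1/5·π_1 + 1/5·π_2 + 3/10·π_3 + 1/10·π_4
  π_1 = 1/10·π_0 + 3/10·π_1 + 3/10·π_2 + 1/10·π_3 + 1/5·π_4
  π_2 = 2/5·π_0 + 1/5·π_1 + 1/5·π_2 + 1/5·π_3 + 3/10·π_4
  π_3 = 1/10·π_0 + 1/5·π_1 + 1/10·π_2 + 1/5·π_3 + 3/10·π_4
  normalize: π_0 + π_1 + π_2 + π_3 + π_4 = 1
Solving the linear system gives exactly π = [183/814, 169/814, 211/814, 135/814, 58/407].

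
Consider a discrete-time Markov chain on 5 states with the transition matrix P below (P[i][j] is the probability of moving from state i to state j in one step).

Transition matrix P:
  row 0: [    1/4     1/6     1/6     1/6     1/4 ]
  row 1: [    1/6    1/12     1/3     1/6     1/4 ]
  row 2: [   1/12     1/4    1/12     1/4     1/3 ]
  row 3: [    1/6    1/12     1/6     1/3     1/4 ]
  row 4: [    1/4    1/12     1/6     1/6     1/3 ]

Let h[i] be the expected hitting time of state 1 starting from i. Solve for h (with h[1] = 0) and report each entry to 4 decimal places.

First-step conditioning: h[1] = 0; for i ≠ 1, h[i] = 1 + Σ_k P[i][k]·h[k].
  h[0] = 1 + 1/4·h[0] + 1/6·h[2] + 1/6·h[3] + 1/4·h[4]
  h[2] = 1 + 1/12·h[0] + 1/12·h[2] + 1/4·h[3] + 1/3·h[4]
  h[3] = 1 + 1/6·h[0] + 1/6·h[2] + 1/3·h[3] + 1/4·h[4]
  h[4] = 1 + 1/4·h[0] + 1/6·h[2] + 1/6·h[3] + 1/3·h[4]
Solving the 4×4 linear system over states ≠ 1 gives exactly h = [8580/1181, 0, 8046/1181, 9438/1181, 9360/1181] (h[1] = 0 is the target).

h = [7.2650, 0.0000, 6.8129, 7.9915, 7.9255]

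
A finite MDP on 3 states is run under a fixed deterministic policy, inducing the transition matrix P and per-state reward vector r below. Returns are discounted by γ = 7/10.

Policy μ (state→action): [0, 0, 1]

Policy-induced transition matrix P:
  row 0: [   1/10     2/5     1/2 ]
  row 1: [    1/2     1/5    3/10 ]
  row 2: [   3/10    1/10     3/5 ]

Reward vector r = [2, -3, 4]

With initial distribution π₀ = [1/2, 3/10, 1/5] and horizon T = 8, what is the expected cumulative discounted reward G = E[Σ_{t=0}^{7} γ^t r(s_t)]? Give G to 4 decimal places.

G = 4.8006

t=0: π = [0.5000, 0.3000, 0.2000], E[r] = 0.9000, γ^t·E[r] = 0.900000, running G = 0.900000
t=1: π = [0.2600, 0.2800, 0.4600], E[r] = 1.5200, γ^t·E[r] = 1.064000, running G = 1.964000
t=2: π = [0.3040, 0.2060, 0.4900], E[r] = 1.9500, γ^t·E[r] = 0.955500, running G = 2.919500
t=3: π = [0.2804, 0.2118, 0.5078], E[r] = 1.9566, γ^t·E[r] = 0.671114, running G = 3.590614
t=4: π = [0.2863, 0.2053, 0.5084], E[r] = 1.9903, γ^t·E[r] = 0.477881, running G = 4.068494
t=5: π = [0.2838, 0.2064, 0.5098], E[r] = 1.9875, γ^t·E[r] = 0.334038, running G = 4.402533
t=6: π = [0.2845, 0.2058, 0.5097], E[r] = 1.9905, γ^t·E[r] = 0.234178, running G = 4.636710
t=7: π = [0.2843, 0.2059, 0.5098], E[r] = 1.9900, γ^t·E[r] = 0.163881, running G = 4.800591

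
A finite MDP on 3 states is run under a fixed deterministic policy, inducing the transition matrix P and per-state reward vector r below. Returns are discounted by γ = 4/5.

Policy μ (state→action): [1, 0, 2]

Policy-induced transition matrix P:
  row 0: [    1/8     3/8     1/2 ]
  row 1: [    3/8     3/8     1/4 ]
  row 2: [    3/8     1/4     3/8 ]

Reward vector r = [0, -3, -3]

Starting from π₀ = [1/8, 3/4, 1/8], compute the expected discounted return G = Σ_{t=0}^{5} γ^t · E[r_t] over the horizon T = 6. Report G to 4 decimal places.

G = -8.1850

t=0: π = [0.1250, 0.7500, 0.1250], E[r] = -2.6250, γ^t·E[r] = -2.625000, running G = -2.625000
t=1: π = [0.3438, 0.3594, 0.2969], E[r] = -1.9688, γ^t·E[r] = -1.575000, running G = -4.200000
t=2: π = [0.2891, 0.3379, 0.3730], E[r] = -2.1328, γ^t·E[r] = -1.365000, running G = -5.565000
t=3: π = [0.3027, 0.3284, 0.3689], E[r] = -2.0918, γ^t·E[r] = -1.071000, running G = -6.636000
t=4: π = [0.2993, 0.3289, 0.3718], E[r] = -2.1021, γ^t·E[r] = -0.861000, running G = -7.497000
t=5: π = [0.3002, 0.3285, 0.3713], E[r] = -2.0995, γ^t·E[r] = -0.687960, running G = -8.184960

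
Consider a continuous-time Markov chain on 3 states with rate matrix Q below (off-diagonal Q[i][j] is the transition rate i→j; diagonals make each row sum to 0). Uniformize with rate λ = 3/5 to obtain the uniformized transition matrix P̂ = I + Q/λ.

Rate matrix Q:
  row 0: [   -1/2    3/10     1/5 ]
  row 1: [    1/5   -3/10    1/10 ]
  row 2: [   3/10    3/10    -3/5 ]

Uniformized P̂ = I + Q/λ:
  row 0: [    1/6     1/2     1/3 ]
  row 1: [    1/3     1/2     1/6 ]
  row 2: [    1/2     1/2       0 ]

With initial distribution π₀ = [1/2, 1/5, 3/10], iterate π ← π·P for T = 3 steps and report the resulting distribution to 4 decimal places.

π = [0.3111, 0.5000, 0.1889]

t=0: π = [0.5000, 0.2000, 0.3000]
t=1: π = [0.3000, 0.5000, 0.2000]
t=2: π = [0.3167, 0.5000, 0.1833]
t=3: π = [0.3111, 0.5000, 0.1889]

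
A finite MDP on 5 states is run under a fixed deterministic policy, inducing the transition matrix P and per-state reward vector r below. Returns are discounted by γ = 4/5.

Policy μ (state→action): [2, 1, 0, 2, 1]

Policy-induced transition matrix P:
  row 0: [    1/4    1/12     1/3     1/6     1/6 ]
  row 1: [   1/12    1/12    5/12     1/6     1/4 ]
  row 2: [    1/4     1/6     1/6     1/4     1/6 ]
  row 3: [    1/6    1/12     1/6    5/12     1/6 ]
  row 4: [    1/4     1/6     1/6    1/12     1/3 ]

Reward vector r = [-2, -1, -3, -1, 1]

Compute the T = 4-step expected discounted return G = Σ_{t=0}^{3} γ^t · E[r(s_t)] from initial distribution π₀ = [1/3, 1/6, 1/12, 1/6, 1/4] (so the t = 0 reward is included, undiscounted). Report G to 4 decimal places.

G = -3.4735

t=0: π = [0.3333, 0.1667, 0.0833, 0.1667, 0.2500], E[r] = -1.0000, γ^t·E[r] = -1.000000, running G = -1.000000
t=1: π = [0.2083, 0.1111, 0.2639, 0.1944, 0.2222], E[r] = -1.2917, γ^t·E[r] = -1.033333, running G = -2.033333
t=2: π = [0.2153, 0.1238, 0.2292, 0.2188, 0.2130], E[r] = -1.2477, γ^t·E[r] = -0.798519, running G = -2.831852
t=3: π = [0.2111, 0.1202, 0.2335, 0.2227, 0.2125], E[r] = -1.2532, γ^t·E[r] = -0.641630, running G = -3.473481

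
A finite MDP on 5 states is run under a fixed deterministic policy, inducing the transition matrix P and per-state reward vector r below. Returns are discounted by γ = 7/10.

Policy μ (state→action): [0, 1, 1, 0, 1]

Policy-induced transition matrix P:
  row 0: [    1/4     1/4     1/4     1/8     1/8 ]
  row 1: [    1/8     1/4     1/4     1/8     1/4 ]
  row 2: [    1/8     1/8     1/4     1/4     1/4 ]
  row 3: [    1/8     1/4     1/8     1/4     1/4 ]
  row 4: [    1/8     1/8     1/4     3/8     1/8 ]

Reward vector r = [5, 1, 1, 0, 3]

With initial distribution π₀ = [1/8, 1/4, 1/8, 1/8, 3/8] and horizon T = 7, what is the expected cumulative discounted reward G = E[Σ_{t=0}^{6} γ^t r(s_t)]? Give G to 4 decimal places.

t=0: π = [0.1250, 0.2500, 0.1250, 0.1250, 0.3750], E[r] = 2.1250, γ^t·E[r] = 2.125000, running G = 2.125000
t=1: π = [0.1406, 0.1875, 0.2344, 0.2500, 0.1875], E[r] = 1.6875, γ^t·E[r] = 1.181250, running G = 3.306250
t=2: π = [0.1426, 0.1973, 0.2188, 0.2324, 0.2090], E[r] = 1.7559, γ^t·E[r] = 0.860371, running G = 4.166621
t=3: π = [0.1428, 0.1965, 0.2209, 0.2336, 0.2061], E[r] = 1.7498, γ^t·E[r] = 0.600166, running G = 4.766787
t=4: π = [0.1429, 0.1966, 0.2208, 0.2333, 0.2064], E[r] = 1.7509, γ^t·E[r] = 0.420380, running G = 5.187168
t=5: π = [0.1429, 0.1966, 0.2208, 0.2334, 0.2063], E[r] = 1.7508, γ^t·E[r] = 0.294249, running G = 5.481416
t=6: π = [0.1429, 0.1966, 0.2208, 0.2334, 0.2063], E[r] = 1.7508, γ^t·E[r] = 0.205976, running G = 5.687392

G = 5.6874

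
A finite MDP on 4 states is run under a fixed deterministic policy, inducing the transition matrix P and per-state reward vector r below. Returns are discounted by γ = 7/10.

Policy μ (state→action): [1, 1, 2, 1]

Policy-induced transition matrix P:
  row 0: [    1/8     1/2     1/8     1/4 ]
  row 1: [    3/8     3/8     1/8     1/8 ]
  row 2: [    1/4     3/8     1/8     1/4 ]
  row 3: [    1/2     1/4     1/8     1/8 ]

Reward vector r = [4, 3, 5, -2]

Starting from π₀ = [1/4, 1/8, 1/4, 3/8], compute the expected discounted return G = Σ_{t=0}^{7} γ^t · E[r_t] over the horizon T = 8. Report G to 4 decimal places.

G = 7.5510

t=0: π = [0.2500, 0.1250, 0.2500, 0.3750], E[r] = 1.8750, γ^t·E[r] = 1.875000, running G = 1.875000
t=1: π = [0.3281, 0.3594, 0.1250, 0.1875], E[r] = 2.6406, γ^t·E[r] = 1.848438, running G = 3.723438
t=2: π = [0.3008, 0.3926, 0.1250, 0.1816], E[r] = 2.6426, γ^t·E[r] = 1.294863, running G = 5.018301
t=3: π = [0.3069, 0.3899, 0.1250, 0.1782], E[r] = 2.6658, γ^t·E[r] = 0.914360, running G = 5.932660
t=4: π = [0.3049, 0.3911, 0.1250, 0.1790], E[r] = 2.6600, γ^t·E[r] = 0.638667, running G = 6.571327
t=5: π = [0.3055, 0.3907, 0.1250, 0.1787], E[r] = 2.6618, γ^t·E[r] = 0.447370, running G = 7.018697
t=6: π = [0.3053, 0.3908, 0.1250, 0.1788], E[r] = 2.6613, γ^t·E[r] = 0.313095, running G = 7.331793
t=7: π = [0.3054, 0.3908, 0.1250, 0.1788], E[r] = 2.6614, γ^t·E[r] = 0.219180, running G = 7.550973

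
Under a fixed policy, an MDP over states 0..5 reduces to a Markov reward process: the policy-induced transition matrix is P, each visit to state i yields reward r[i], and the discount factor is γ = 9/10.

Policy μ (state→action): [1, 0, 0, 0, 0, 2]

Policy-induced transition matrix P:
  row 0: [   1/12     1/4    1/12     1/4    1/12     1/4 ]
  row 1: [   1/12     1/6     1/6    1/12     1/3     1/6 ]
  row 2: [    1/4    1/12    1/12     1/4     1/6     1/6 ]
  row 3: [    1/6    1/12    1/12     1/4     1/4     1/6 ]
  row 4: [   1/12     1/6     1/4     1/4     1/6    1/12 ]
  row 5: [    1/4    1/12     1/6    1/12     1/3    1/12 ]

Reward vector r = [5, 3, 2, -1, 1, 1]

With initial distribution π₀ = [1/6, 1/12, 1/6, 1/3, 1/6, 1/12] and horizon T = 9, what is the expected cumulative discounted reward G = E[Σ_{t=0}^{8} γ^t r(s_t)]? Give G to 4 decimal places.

G = 9.5387

t=0: π = [0.1667, 0.0833, 0.1667, 0.3333, 0.1667, 0.0833], E[r] = 1.3333, γ^t·E[r] = 1.333333, running G = 1.333333
t=1: π = [0.1528, 0.1319, 0.1250, 0.2222, 0.2083, 0.1597], E[r] = 1.5556, γ^t·E[r] = 1.400000, running G = 2.733333
t=2: π = [0.1493, 0.1372, 0.1424, 0.2014, 0.2211, 0.1487], E[r] = 1.6111, γ^t·E[r] = 1.305000, running G = 4.038333
t=3: π = [0.1486, 0.1381, 0.1440, 0.2024, 0.2187, 0.1483], E[r] = 1.6100, γ^t·E[r] = 1.173656, running G = 5.211990
t=4: π = [0.1489, 0.1378, 0.1436, 0.2023, 0.2189, 0.1485], E[r] = 1.6104, γ^t·E[r] = 1.056586, running G = 6.268576
t=5: π = [0.1489, 0.1379, 0.1437, 0.2023, 0.2188, 0.1485], E[r] = 1.6104, γ^t·E[r] = 0.950901, running G = 7.219477
t=6: π = [0.1489, 0.1379, 0.1437, 0.2023, 0.2188, 0.1485], E[r] = 1.6104, γ^t·E[r] = 0.855819, running G = 8.075296
t=7: π = [0.1489, 0.1379, 0.1437, 0.2023, 0.2188, 0.1485], E[r] = 1.6104, γ^t·E[r] = 0.770236, running G = 8.845532
t=8: π = [0.1489, 0.1379, 0.1437, 0.2023, 0.2188, 0.1485], E[r] = 1.6104, γ^t·E[r] = 0.693213, running G = 9.538744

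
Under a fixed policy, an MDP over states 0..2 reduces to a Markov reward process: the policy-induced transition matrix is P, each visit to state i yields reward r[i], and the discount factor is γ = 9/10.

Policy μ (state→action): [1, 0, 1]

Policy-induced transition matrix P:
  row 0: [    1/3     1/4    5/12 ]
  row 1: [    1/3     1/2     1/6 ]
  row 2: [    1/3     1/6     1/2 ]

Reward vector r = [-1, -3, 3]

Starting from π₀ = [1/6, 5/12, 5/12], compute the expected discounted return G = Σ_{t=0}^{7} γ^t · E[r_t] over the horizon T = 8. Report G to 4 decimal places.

t=0: π = [0.1667, 0.4167, 0.4167], E[r] = -0.1667, γ^t·E[r] = -0.166667, running G = -0.166667
t=1: π = [0.3333, 0.3194, 0.3472], E[r] = -0.2500, γ^t·E[r] = -0.225000, running G = -0.391667
t=2: π = [0.3333, 0.3009, 0.3657], E[r] = -0.1389, γ^t·E[r] = -0.112500, running G = -0.504167
t=3: π = [0.3333, 0.2948, 0.3719], E[r] = -0.1019, γ^t·E[r] = -0.074250, running G = -0.578417
t=4: π = [0.3333, 0.2927, 0.3740], E[r] = -0.0895, γ^t·E[r] = -0.058725, running G = -0.637142
t=5: π = [0.3333, 0.2920, 0.3747], E[r] = -0.0854, γ^t·E[r] = -0.050423, running G = -0.687564
t=6: π = [0.3333, 0.2918, 0.3749], E[r] = -0.0840, γ^t·E[r] = -0.044651, running G = -0.732215
t=7: π = [0.3333, 0.2917, 0.3750], E[r] = -0.0836, γ^t·E[r] = -0.039967, running G = -0.772183

G = -0.7722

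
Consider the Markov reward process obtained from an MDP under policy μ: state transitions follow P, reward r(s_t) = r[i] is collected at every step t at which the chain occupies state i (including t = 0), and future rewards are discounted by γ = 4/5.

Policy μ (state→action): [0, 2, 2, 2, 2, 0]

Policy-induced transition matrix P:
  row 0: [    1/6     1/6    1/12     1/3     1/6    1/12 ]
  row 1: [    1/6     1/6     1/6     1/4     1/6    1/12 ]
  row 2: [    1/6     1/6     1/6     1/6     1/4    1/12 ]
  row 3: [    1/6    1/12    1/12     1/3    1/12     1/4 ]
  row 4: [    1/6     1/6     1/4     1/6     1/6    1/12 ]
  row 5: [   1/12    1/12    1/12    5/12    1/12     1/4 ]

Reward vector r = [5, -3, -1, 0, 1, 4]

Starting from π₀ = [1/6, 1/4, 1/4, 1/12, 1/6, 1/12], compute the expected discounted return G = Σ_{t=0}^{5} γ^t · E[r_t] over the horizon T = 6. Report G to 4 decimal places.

t=0: π = [0.1667, 0.2500, 0.2500, 0.0833, 0.1667, 0.0833], E[r] = 0.3333, γ^t·E[r] = 0.333333, running G = 0.333333
t=1: π = [0.1597, 0.1528, 0.1528, 0.2500, 0.1736, 0.1111], E[r] = 0.8056, γ^t·E[r] = 0.644444, running G = 0.977778
t=2: π = [0.1574, 0.1366, 0.1377, 0.2755, 0.1493, 0.1435], E[r] = 0.9630, γ^t·E[r] = 0.616296, running G = 1.594074
t=3: π = [0.1547, 0.1318, 0.1311, 0.2861, 0.1432, 0.1532], E[r] = 1.0031, γ^t·E[r] = 0.513580, running G = 2.107654
t=4: π = [0.1539, 0.1301, 0.1291, 0.2894, 0.1410, 0.1565], E[r] = 1.0174, γ^t·E[r] = 0.416711, running G = 2.524365
t=5: π = [0.1536, 0.1295, 0.1284, 0.2905, 0.1403, 0.1577], E[r] = 1.0221, γ^t·E[r] = 0.334907, running G = 2.859272

G = 2.8593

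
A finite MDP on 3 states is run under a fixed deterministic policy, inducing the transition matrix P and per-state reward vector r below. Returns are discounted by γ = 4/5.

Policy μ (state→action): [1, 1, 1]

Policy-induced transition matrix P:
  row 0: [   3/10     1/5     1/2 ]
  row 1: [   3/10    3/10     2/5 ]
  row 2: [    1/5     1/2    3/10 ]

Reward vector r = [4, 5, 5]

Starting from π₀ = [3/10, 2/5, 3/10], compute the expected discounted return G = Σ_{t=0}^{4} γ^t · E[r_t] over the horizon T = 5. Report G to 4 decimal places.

t=0: π = [0.3000, 0.4000, 0.3000], E[r] = 4.7000, γ^t·E[r] = 4.700000, running G = 4.700000
t=1: π = [0.2700, 0.3300, 0.4000], E[r] = 4.7300, γ^t·E[r] = 3.784000, running G = 8.484000
t=2: π = [0.2600, 0.3530, 0.3870], E[r] = 4.7400, γ^t·E[r] = 3.033600, running G = 11.517600
t=3: π = [0.2613, 0.3514, 0.3873], E[r] = 4.7387, γ^t·E[r] = 2.426214, running G = 13.943814
t=4: π = [0.2613, 0.3513, 0.3874], E[r] = 4.7387, γ^t·E[r] = 1.940984, running G = 15.884798

G = 15.8848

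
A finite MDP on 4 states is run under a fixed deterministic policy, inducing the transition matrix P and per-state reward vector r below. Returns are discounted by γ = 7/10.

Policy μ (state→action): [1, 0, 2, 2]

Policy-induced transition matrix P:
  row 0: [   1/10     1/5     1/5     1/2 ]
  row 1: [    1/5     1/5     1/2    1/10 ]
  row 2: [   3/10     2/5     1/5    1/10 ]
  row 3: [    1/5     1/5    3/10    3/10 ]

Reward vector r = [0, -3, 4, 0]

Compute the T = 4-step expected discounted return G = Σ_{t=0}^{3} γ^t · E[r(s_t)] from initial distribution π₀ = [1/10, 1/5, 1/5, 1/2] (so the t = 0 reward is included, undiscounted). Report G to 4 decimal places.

G = 0.9064

t=0: π = [0.1000, 0.2000, 0.2000, 0.5000], E[r] = 0.2000, γ^t·E[r] = 0.200000, running G = 0.200000
t=1: π = [0.2100, 0.2400, 0.3100, 0.2400], E[r] = 0.5200, γ^t·E[r] = 0.364000, running G = 0.564000
t=2: π = [0.2100, 0.2620, 0.2960, 0.2320], E[r] = 0.3980, γ^t·E[r] = 0.195020, running G = 0.759020
t=3: π = [0.2086, 0.2592, 0.3018, 0.2304], E[r] = 0.4296, γ^t·E[r] = 0.147353, running G = 0.906373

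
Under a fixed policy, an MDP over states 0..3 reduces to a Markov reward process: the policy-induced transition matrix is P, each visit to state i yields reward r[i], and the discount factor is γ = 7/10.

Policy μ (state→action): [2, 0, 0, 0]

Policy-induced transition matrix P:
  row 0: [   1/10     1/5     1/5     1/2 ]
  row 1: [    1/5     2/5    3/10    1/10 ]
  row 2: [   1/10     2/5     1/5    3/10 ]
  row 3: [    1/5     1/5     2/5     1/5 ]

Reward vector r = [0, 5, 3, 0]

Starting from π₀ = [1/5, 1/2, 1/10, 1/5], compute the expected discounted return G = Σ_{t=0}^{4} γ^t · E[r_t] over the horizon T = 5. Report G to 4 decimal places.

t=0: π = [0.2000, 0.5000, 0.1000, 0.2000], E[r] = 2.8000, γ^t·E[r] = 2.800000, running G = 2.800000
t=1: π = [0.1700, 0.3200, 0.2900, 0.2200], E[r] = 2.4700, γ^t·E[r] = 1.729000, running G = 4.529000
t=2: π = [0.1540, 0.3220, 0.2760, 0.2480], E[r] = 2.4380, γ^t·E[r] = 1.194620, running G = 5.723620
t=3: π = [0.1570, 0.3196, 0.2818, 0.2416], E[r] = 2.4434, γ^t·E[r] = 0.838086, running G = 6.561706
t=4: π = [0.1561, 0.3203, 0.2803, 0.2433], E[r] = 2.4422, γ^t·E[r] = 0.586382, running G = 7.148088

G = 7.1481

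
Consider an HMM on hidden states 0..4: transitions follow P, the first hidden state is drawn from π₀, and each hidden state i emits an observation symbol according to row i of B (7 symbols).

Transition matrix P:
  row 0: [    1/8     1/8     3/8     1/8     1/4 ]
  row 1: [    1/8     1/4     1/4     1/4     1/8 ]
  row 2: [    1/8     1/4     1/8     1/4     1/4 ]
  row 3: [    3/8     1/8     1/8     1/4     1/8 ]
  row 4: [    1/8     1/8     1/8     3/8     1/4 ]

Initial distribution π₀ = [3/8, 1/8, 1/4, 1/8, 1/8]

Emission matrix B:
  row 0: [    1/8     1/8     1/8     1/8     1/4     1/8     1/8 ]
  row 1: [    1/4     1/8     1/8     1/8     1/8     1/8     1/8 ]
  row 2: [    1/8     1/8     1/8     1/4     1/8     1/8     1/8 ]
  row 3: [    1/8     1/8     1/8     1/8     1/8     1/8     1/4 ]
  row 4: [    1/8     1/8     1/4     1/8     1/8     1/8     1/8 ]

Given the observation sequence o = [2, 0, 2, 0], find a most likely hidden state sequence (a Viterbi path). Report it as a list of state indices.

t=0: δ = [4.688e-02, 1.562e-02, 3.125e-02, 1.562e-02, 3.125e-02]  (obs o_0=2)
t=1: δ = [7.324e-04, 1.953e-03, 2.197e-03, 1.465e-03, 1.465e-03]  ψ = [0, 2, 0, 4, 0]  (obs o_1=0)
t=2: δ = [6.866e-05, 6.866e-05, 6.104e-05, 6.866e-05, 1.373e-04]  ψ = [3, 2, 1, 2, 2]  (obs o_2=2)
t=3: δ = [3.219e-06, 4.292e-06, 3.219e-06, 6.437e-06, 4.292e-06]  ψ = [3, 1, 0, 4, 4]  (obs o_3=0)
backtrack: best end state = 3; path = [0, 2, 4, 3]

path = [0, 2, 4, 3]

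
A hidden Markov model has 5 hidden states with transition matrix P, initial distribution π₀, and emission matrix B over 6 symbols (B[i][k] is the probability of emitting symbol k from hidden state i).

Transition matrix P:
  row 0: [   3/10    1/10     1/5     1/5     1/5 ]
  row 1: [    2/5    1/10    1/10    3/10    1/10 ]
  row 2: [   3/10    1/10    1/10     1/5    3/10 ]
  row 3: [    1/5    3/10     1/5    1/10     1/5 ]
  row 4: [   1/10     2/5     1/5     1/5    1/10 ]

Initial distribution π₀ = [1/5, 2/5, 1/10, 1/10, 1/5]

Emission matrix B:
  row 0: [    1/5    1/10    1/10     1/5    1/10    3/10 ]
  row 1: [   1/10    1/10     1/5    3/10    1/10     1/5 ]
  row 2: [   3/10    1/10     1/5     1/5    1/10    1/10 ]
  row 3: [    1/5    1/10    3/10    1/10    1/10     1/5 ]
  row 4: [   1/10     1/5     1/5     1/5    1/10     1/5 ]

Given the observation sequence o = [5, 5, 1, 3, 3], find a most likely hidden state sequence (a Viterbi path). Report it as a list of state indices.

t=0: δ = [6.000e-02, 8.000e-02, 1.000e-02, 2.000e-02, 4.000e-02]  (obs o_0=5)
t=1: δ = [9.600e-03, 3.200e-03, 1.200e-03, 4.800e-03, 2.400e-03]  ψ = [1, 4, 0, 1, 0]  (obs o_1=5)
t=2: δ = [2.880e-04, 1.440e-04, 1.920e-04, 1.920e-04, 3.840e-04]  ψ = [0, 3, 0, 0, 0]  (obs o_2=1)
t=3: δ = [1.728e-05, 4.608e-05, 1.536e-05, 7.680e-06, 1.152e-05]  ψ = [0, 4, 4, 4, 0]  (obs o_3=3)
t=4: δ = [3.686e-06, 1.382e-06, 9.216e-07, 1.382e-06, 9.216e-07]  ψ = [1, 1, 1, 1, 1]  (obs o_4=3)
backtrack: best end state = 0; path = [1, 0, 4, 1, 0]

path = [1, 0, 4, 1, 0]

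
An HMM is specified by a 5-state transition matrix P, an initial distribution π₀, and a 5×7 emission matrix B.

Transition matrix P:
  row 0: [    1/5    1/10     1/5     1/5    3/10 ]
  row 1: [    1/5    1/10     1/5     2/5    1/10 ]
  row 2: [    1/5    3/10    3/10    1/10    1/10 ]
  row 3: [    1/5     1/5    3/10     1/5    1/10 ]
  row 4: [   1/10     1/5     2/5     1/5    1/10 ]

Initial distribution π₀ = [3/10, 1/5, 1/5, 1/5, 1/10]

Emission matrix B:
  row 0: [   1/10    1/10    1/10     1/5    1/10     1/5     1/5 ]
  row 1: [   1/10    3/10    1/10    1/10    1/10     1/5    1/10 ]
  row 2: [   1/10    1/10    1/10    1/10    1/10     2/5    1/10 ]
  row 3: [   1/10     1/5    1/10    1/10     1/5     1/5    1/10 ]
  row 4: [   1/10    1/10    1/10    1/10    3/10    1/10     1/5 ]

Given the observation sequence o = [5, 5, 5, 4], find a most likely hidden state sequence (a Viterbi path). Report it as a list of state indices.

t=0: δ = [6.000e-02, 4.000e-02, 8.000e-02, 4.000e-02, 1.000e-02]  (obs o_0=5)
t=1: δ = [3.200e-03, 4.800e-03, 9.600e-03, 3.200e-03, 1.800e-03]  ψ = [2, 2, 2, 1, 0]  (obs o_1=5)
t=2: δ = [3.840e-04, 5.760e-04, 1.152e-03, 3.840e-04, 9.600e-05]  ψ = [2, 2, 2, 1, 0]  (obs o_2=5)
t=3: δ = [2.304e-05, 3.456e-05, 3.456e-05, 4.608e-05, 3.456e-05]  ψ = [2, 2, 2, 1, 0]  (obs o_3=4)
backtrack: best end state = 3; path = [2, 2, 1, 3]

path = [2, 2, 1, 3]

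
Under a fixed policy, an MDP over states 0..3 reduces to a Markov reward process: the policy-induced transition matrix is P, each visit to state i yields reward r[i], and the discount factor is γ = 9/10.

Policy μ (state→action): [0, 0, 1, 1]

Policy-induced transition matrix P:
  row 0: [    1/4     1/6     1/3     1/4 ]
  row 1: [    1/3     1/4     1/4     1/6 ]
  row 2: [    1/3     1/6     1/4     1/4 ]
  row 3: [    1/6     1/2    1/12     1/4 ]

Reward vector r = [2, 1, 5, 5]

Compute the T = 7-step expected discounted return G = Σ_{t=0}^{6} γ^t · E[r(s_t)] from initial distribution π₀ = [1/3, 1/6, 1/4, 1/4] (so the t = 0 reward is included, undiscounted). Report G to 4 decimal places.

G = 16.5232

t=0: π = [0.3333, 0.1667, 0.2500, 0.2500], E[r] = 3.3333, γ^t·E[r] = 3.333333, running G = 3.333333
t=1: π = [0.2639, 0.2639, 0.2361, 0.2361], E[r] = 3.1528, γ^t·E[r] = 2.837500, running G = 6.170833
t=2: π = [0.2720, 0.2674, 0.2326, 0.2280], E[r] = 3.1146, γ^t·E[r] = 2.522813, running G = 8.693646
t=3: π = [0.2727, 0.2649, 0.2347, 0.2277], E[r] = 3.1222, γ^t·E[r] = 2.276086, running G = 10.969732
t=4: π = [0.2727, 0.2647, 0.2348, 0.2279], E[r] = 3.1234, γ^t·E[r] = 2.049274, running G = 13.019005
t=5: π = [0.2726, 0.2647, 0.2347, 0.2279], E[r] = 3.1233, γ^t·E[r] = 1.844305, running G = 14.863310
t=6: π = [0.2726, 0.2647, 0.2347, 0.2279], E[r] = 3.1233, γ^t·E[r] = 1.659851, running G = 16.523162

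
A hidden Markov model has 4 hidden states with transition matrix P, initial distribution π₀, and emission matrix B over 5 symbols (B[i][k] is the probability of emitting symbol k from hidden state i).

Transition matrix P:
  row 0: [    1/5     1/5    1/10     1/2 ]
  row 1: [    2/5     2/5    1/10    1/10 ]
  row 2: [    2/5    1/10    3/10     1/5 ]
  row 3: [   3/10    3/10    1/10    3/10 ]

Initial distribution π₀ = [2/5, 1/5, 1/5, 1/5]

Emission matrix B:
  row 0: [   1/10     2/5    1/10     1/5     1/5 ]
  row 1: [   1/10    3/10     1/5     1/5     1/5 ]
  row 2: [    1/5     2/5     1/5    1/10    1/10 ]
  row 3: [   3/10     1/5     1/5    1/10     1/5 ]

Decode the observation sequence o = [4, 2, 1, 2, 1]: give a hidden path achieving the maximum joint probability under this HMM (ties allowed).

path = [0, 3, 0, 3, 0]

t=0: δ = [8.000e-02, 4.000e-02, 2.000e-02, 4.000e-02]  (obs o_0=4)
t=1: δ = [1.600e-03, 3.200e-03, 1.600e-03, 8.000e-03]  ψ = [0, 0, 0, 0]  (obs o_1=2)
t=2: δ = [9.600e-04, 7.200e-04, 3.200e-04, 4.800e-04]  ψ = [3, 3, 3, 3]  (obs o_2=1)
t=3: δ = [2.880e-05, 5.760e-05, 1.920e-05, 9.600e-05]  ψ = [1, 1, 0, 0]  (obs o_3=2)
t=4: δ = [1.152e-05, 8.640e-06, 3.840e-06, 5.760e-06]  ψ = [3, 3, 3, 3]  (obs o_4=1)
backtrack: best end state = 0; path = [0, 3, 0, 3, 0]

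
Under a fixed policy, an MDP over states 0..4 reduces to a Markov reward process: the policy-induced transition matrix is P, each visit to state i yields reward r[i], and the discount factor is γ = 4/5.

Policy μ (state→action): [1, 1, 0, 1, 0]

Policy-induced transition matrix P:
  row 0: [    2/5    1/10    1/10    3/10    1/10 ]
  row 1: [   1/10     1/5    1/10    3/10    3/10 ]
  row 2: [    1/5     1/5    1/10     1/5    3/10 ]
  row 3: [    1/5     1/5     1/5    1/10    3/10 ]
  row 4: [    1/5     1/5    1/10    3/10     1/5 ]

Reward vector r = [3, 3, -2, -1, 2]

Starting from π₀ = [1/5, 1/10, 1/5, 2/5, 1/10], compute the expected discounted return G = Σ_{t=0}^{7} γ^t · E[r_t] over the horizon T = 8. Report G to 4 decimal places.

G = 4.1082

t=0: π = [0.2000, 0.1000, 0.2000, 0.4000, 0.1000], E[r] = 0.3000, γ^t·E[r] = 0.300000, running G = 0.300000
t=1: π = [0.2300, 0.1800, 0.1400, 0.2000, 0.2500], E[r] = 1.2500, γ^t·E[r] = 1.000000, running G = 1.300000
t=2: π = [0.2280, 0.1770, 0.1200, 0.2460, 0.2290], E[r] = 1.1870, γ^t·E[r] = 0.759680, running G = 2.059680
t=3: π = [0.2279, 0.1772, 0.1246, 0.2388, 0.2315], E[r] = 1.1903, γ^t·E[r] = 0.609434, running G = 2.669114
t=4: π = [0.2279, 0.1772, 0.1239, 0.2398, 0.2313], E[r] = 1.1902, γ^t·E[r] = 0.487510, running G = 3.156624
t=5: π = [0.2279, 0.1772, 0.1240, 0.2397, 0.2313], E[r] = 1.1902, γ^t·E[r] = 0.390000, running G = 3.546623
t=6: π = [0.2278, 0.1772, 0.1240, 0.2397, 0.2313], E[r] = 1.1902, γ^t·E[r] = 0.312001, running G = 3.858624
t=7: π = [0.2278, 0.1772, 0.1240, 0.2397, 0.2313], E[r] = 1.1902, γ^t·E[r] = 0.249600, running G = 4.108225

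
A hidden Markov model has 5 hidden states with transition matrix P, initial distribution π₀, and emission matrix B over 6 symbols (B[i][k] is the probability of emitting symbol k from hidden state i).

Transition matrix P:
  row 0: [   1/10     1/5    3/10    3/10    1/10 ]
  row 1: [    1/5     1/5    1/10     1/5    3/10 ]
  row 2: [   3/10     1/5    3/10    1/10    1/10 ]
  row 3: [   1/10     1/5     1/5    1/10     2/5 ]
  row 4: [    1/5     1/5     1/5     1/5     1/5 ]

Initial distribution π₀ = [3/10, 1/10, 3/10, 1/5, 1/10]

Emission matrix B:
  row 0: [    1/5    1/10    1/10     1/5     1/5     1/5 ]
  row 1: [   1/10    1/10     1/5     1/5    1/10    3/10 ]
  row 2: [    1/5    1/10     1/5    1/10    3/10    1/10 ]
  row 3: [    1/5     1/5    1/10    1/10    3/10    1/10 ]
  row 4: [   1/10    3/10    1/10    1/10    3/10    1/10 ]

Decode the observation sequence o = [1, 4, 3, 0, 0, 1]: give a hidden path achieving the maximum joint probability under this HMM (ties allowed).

t=0: δ = [3.000e-02, 1.000e-02, 3.000e-02, 4.000e-02, 3.000e-02]  (obs o_0=1)
t=1: δ = [1.800e-03, 8.000e-04, 2.700e-03, 2.700e-03, 4.800e-03]  ψ = [2, 3, 0, 0, 3]  (obs o_1=4)
t=2: δ = [1.920e-04, 1.920e-04, 9.600e-05, 9.600e-05, 1.080e-04]  ψ = [4, 4, 4, 4, 3]  (obs o_2=3)
t=3: δ = [7.680e-06, 3.840e-06, 1.152e-05, 1.152e-05, 5.760e-06]  ψ = [1, 0, 0, 0, 1]  (obs o_3=0)
t=4: δ = [6.912e-07, 2.304e-07, 6.912e-07, 4.608e-07, 4.608e-07]  ψ = [2, 2, 2, 0, 3]  (obs o_4=0)
t=5: δ = [2.074e-08, 1.382e-08, 2.074e-08, 4.147e-08, 5.530e-08]  ψ = [2, 0, 0, 0, 3]  (obs o_5=1)
backtrack: best end state = 4; path = [3, 4, 1, 0, 3, 4]

path = [3, 4, 1, 0, 3, 4]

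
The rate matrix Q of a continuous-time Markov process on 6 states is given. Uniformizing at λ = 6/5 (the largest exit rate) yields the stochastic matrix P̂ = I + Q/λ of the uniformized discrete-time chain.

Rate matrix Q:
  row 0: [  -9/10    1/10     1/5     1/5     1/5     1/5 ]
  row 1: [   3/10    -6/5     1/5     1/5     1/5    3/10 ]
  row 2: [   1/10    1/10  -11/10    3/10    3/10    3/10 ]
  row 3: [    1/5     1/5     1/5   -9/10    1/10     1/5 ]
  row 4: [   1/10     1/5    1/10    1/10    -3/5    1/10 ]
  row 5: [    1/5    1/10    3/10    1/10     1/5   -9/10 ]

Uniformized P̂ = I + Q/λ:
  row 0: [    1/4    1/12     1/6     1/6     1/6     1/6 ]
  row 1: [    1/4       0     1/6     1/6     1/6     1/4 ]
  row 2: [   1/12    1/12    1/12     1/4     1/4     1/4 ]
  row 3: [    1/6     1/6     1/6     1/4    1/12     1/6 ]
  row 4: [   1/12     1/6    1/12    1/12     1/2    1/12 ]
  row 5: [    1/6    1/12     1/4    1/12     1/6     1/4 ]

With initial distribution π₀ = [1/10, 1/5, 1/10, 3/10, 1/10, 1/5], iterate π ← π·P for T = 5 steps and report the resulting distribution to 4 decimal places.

t=0: π = [0.1000, 0.2000, 0.1000, 0.3000, 0.1000, 0.2000]
t=1: π = [0.1750, 0.1000, 0.1667, 0.1750, 0.1833, 0.2000]
t=2: π = [0.1604, 0.1049, 0.1542, 0.1632, 0.2271, 0.1903]
t=3: π = [0.1570, 0.1071, 0.1508, 0.1583, 0.2416, 0.1852]
t=4: π = [0.1560, 0.1077, 0.1494, 0.1569, 0.2466, 0.1835]
t=5: π = [0.1556, 0.1080, 0.1490, 0.1564, 0.2482, 0.1828]

π = [0.1556, 0.1080, 0.1490, 0.1564, 0.2482, 0.1828]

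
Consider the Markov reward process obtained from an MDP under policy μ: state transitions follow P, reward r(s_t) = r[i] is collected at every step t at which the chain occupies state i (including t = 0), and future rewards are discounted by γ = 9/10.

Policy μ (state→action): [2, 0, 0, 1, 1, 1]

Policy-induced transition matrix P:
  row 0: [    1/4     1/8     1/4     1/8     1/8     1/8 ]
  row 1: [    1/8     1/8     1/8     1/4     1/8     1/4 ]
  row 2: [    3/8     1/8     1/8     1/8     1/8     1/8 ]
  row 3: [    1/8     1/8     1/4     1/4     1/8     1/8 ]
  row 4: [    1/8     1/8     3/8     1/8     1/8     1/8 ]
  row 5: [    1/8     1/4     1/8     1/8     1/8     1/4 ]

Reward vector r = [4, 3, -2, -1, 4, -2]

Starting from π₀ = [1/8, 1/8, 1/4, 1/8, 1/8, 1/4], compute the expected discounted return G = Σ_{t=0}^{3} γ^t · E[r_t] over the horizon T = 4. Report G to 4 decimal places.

G = 2.3520

t=0: π = [0.1250, 0.1250, 0.2500, 0.1250, 0.1250, 0.2500], E[r] = 0.2500, γ^t·E[r] = 0.250000, running G = 0.250000
t=1: π = [0.2031, 0.1563, 0.1875, 0.1563, 0.1250, 0.1719], E[r] = 0.9063, γ^t·E[r] = 0.815625, running G = 1.065625
t=2: π = [0.1973, 0.1465, 0.2012, 0.1641, 0.1250, 0.1660], E[r] = 0.8301, γ^t·E[r] = 0.672363, running G = 1.737988
t=3: π = [0.2000, 0.1458, 0.2014, 0.1638, 0.1250, 0.1641], E[r] = 0.8423, γ^t·E[r] = 0.614026, running G = 2.352014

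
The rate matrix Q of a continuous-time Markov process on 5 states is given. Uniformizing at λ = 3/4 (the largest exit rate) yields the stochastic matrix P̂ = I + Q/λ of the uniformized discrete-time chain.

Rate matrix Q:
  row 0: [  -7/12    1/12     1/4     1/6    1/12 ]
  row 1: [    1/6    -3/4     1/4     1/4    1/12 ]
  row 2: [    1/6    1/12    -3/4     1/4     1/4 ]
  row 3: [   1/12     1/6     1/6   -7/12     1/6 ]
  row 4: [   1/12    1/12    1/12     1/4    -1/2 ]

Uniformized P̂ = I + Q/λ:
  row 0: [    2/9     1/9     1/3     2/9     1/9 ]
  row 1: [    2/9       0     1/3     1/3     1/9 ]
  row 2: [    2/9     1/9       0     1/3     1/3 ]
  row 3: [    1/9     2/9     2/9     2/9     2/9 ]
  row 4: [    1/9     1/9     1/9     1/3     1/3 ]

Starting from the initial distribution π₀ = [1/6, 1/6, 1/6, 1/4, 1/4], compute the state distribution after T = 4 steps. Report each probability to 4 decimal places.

t=0: π = [0.1667, 0.1667, 0.1667, 0.2500, 0.2500]
t=1: π = [0.1667, 0.1204, 0.1944, 0.2870, 0.2315]
t=2: π = [0.1646, 0.1296, 0.1852, 0.2829, 0.2377]
t=3: π = [0.1644, 0.1281, 0.1874, 0.2836, 0.2365]
t=4: π = [0.1644, 0.1284, 0.1868, 0.2836, 0.2368]

π = [0.1644, 0.1284, 0.1868, 0.2836, 0.2368]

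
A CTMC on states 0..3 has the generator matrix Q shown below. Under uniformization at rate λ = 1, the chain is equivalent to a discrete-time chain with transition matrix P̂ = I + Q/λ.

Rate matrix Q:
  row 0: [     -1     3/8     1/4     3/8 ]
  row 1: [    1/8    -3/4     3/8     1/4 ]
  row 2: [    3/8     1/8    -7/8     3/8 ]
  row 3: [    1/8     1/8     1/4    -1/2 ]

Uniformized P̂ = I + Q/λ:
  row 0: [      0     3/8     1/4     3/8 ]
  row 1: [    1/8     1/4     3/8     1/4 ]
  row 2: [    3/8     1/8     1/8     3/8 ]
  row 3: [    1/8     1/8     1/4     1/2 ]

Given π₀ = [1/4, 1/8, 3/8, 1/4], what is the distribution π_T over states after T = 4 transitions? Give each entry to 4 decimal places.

t=0: π = [0.2500, 0.1250, 0.3750, 0.2500]
t=1: π = [0.1875, 0.2031, 0.2188, 0.3906]
t=2: π = [0.1563, 0.1973, 0.2480, 0.3984]
t=3: π = [0.1675, 0.1887, 0.2437, 0.4001]
t=4: π = [0.1650, 0.1905, 0.2431, 0.4014]

π = [0.1650, 0.1905, 0.2431, 0.4014]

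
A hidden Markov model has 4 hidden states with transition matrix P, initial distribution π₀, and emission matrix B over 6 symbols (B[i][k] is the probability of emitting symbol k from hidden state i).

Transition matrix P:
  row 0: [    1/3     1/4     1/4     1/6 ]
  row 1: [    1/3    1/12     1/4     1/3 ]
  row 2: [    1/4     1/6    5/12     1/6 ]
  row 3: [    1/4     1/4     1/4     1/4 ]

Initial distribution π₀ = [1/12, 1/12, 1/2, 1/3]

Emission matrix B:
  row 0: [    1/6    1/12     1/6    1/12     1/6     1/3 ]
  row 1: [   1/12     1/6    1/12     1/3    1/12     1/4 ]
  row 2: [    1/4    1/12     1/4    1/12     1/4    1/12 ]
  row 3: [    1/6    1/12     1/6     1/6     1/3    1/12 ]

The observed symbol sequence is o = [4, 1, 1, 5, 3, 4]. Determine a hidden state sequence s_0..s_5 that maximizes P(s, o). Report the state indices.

t=0: δ = [1.389e-02, 6.944e-03, 1.250e-01, 1.111e-01]  (obs o_0=4)
t=1: δ = [2.604e-03, 4.630e-03, 4.340e-03, 2.315e-03]  ψ = [2, 3, 2, 3]  (obs o_1=1)
t=2: δ = [1.286e-04, 1.206e-04, 1.507e-04, 1.286e-04]  ψ = [1, 2, 2, 1]  (obs o_2=1)
t=3: δ = [1.429e-05, 8.038e-06, 5.233e-06, 3.349e-06]  ψ = [0, 0, 2, 1]  (obs o_3=5)
t=4: δ = [3.969e-07, 1.191e-06, 2.977e-07, 4.465e-07]  ψ = [0, 0, 0, 1]  (obs o_4=3)
t=5: δ = [6.615e-08, 9.303e-09, 7.442e-08, 1.323e-07]  ψ = [1, 3, 1, 1]  (obs o_5=4)
backtrack: best end state = 3; path = [3, 1, 0, 0, 1, 3]

path = [3, 1, 0, 0, 1, 3]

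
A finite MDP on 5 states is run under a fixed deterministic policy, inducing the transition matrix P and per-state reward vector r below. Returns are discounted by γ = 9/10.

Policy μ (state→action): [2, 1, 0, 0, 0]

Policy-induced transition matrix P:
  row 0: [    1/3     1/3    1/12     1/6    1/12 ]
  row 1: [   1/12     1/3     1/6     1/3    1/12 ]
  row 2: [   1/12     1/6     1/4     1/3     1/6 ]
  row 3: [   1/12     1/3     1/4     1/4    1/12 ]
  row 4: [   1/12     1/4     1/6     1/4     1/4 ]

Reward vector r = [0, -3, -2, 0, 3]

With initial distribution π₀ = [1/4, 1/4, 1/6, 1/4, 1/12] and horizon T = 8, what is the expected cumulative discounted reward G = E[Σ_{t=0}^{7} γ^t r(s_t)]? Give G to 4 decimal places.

t=0: π = [0.2500, 0.2500, 0.1667, 0.2500, 0.0833], E[r] = -0.8333, γ^t·E[r] = -0.833333, running G = -0.833333
t=1: π = [0.1458, 0.2986, 0.1806, 0.2639, 0.1111], E[r] = -0.9236, γ^t·E[r] = -0.831250, running G = -1.664583
t=2: π = [0.1198, 0.2940, 0.1916, 0.2778, 0.1169], E[r] = -0.9144, γ^t·E[r] = -0.740625, running G = -2.405208
t=3: π = [0.1133, 0.2917, 0.1958, 0.2805, 0.1188], E[r] = -0.9103, γ^t·E[r] = -0.663574, running G = -3.068783
t=4: π = [0.1117, 0.2908, 0.1969, 0.2812, 0.1194], E[r] = -0.9079, γ^t·E[r] = -0.595674, running G = -3.664457
t=5: π = [0.1112, 0.2906, 0.1972, 0.2813, 0.1197], E[r] = -0.9071, γ^t·E[r] = -0.535655, running G = -4.200111
t=6: π = [0.1111, 0.2905, 0.1973, 0.2814, 0.1197], E[r] = -0.9069, γ^t·E[r] = -0.481968, running G = -4.682080
t=7: π = [0.1111, 0.2905, 0.1973, 0.2814, 0.1197], E[r] = -0.9068, γ^t·E[r] = -0.433742, running G = -5.115822

G = -5.1158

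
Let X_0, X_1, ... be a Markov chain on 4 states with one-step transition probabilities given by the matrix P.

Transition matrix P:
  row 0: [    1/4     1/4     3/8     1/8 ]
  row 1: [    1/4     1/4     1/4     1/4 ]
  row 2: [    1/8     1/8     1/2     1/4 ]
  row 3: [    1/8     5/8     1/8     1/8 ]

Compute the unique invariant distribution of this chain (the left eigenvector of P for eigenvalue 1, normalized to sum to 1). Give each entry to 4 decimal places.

π = [0.1835, 0.2844, 0.3303, 0.2018]

Balance equations π_j = Σ_i π_i·P[i][j]:
  π_0 = 1/4·π_0 + 1/4·π_1 + 1/8·π_2 + 1/8·π_3
  π_1 = 1/4·π_0 + 1/4·π_1 + 1/8·π_2 + 5/8·π_3
  π_2 = 3/8·π_0 + 1/4·π_1 + 1/2·π_2 + 1/8·π_3
  normalize: π_0 + π_1 + π_2 + π_3 = 1
Solving the linear system gives exactly π = [20/109, 31/109, 36/109, 22/109].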